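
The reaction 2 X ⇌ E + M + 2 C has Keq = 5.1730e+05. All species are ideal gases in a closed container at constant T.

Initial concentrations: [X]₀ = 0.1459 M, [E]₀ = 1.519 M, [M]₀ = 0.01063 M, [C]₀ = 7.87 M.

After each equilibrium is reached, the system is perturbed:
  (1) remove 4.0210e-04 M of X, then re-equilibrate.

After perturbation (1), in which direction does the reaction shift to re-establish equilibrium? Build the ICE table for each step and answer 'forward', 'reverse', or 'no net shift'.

Q₀ = 46.98 vs Keq = 5.1730e+05 ⇒ Q<K, forward
Step 1:
                   X          E          M          C
  I           0.1459      1.519    0.01063       7.87
  C          -0.1419    0.07094    0.07094     0.1419
  E         0.004012       1.59    0.08157      8.012
  solve Keq expr → x = 0.07094; check Q = 5.1730e+05
Then remove 4.0210e-04 M of X.
Step 2:
                   X          E          M          C
  I          0.00361       1.59    0.08157      8.012
  C       3.9677e-04 -1.9839e-04 -1.9839e-04 -3.9677e-04
  E         0.004006       1.59    0.08138      8.011
  solve Keq expr → x = -1.9839e-04; check Q = 5.1730e+05

Direction: reverse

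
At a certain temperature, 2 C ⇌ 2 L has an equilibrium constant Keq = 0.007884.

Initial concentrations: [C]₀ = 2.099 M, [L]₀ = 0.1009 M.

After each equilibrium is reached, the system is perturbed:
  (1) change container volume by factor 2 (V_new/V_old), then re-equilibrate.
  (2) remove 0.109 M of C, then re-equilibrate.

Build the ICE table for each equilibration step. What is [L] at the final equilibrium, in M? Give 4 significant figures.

Q₀ = 0.002311 vs Keq = 0.007884 ⇒ Q<K, forward
Step 1:
                    C           L
  Initial       2.099      0.1009
  Change      -0.0785      0.0785
  Equil          2.02      0.1794
  solve Keq expr → x = 0.03925; check Q = 0.007884
Then change container volume by factor 2 (V_new/V_old).
Step 2:
                    C           L
  Initial        1.01      0.0897
  Change            0           0
  Equil          1.01      0.0897
  solve Keq expr → x = 0; check Q = 0.007884
Then remove 0.109 M of C.
Step 3:
                    C           L
  Initial      0.9012      0.0897
  Change     0.008889   -0.008889
  Equil        0.9101     0.08081
  solve Keq expr → x = -0.004445; check Q = 0.007884

[L]_eq = 0.08081 M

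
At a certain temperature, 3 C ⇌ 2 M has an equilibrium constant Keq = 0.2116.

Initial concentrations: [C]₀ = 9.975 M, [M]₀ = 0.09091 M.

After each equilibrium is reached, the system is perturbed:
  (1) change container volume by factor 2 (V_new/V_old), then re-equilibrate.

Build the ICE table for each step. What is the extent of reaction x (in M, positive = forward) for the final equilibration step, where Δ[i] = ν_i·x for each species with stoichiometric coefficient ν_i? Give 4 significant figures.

Q₀ = 8.3269e-06 vs Keq = 0.2116 ⇒ Q<K, forward
Step 1:
                  C         M
  init        9.975   0.09091
  Δ          -5.784     3.856
  eq          4.191     3.947
  solve Keq expr → x = 1.928; check Q = 0.2116
Then change container volume by factor 2 (V_new/V_old).
Step 2:
                  C         M
  init        2.096     1.973
  Δ           0.339    -0.226
  eq          2.435     1.747
  solve Keq expr → x = -0.113; check Q = 0.2116

x = -0.113 M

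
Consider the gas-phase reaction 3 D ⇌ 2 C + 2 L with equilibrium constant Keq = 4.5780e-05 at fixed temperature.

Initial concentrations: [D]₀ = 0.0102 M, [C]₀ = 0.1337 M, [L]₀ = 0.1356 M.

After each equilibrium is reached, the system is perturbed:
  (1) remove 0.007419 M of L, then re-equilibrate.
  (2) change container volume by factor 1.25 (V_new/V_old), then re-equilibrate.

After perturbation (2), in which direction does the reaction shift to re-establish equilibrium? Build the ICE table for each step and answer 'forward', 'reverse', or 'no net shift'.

Q₀ = 309.7 vs Keq = 4.5780e-05 ⇒ Q>K, reverse
Step 1:
                   D          C          L
  init        0.0102     0.1337     0.1356
  Δ           0.1681    -0.1121    -0.1121
  eq          0.1783    0.02164    0.02354
  solve Keq expr → x = -0.05603; check Q = 4.5780e-05
Then remove 0.007419 M of L.
Step 2:
                   D          C          L
  init        0.1783    0.02164    0.01612
  Δ        -0.005068   0.003378   0.003378
  eq          0.1732    0.02502     0.0195
  solve Keq expr → x = 0.001689; check Q = 4.5780e-05
Then change container volume by factor 1.25 (V_new/V_old).
Step 3:
                   D          C          L
  init        0.1386    0.02001     0.0156
  Δ        -0.001312 8.7444e-04 8.7444e-04
  eq          0.1373    0.02089    0.01647
  solve Keq expr → x = 4.3722e-04; check Q = 4.5780e-05

Direction: forward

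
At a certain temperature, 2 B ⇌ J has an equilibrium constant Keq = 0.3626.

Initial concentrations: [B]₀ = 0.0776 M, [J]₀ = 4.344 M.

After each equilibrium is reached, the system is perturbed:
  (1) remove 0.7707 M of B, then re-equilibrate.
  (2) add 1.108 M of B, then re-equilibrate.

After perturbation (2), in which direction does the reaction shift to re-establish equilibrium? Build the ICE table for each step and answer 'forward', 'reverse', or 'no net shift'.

Q₀ = 721.4 vs Keq = 0.3626 ⇒ Q>K, reverse
Step 1:
                  B         J
  Initial    0.0776     4.344
  Change      2.777    -1.389
  Equil       2.855     2.955
  solve Keq expr → x = -1.389; check Q = 0.3626
Then remove 0.7707 M of B.
Step 2:
                  B         J
  Initial     2.084     2.955
  Change     0.6175   -0.3087
  Equil       2.702     2.647
  solve Keq expr → x = -0.3087; check Q = 0.3626
Then add 1.108 M of B.
Step 3:
                  B         J
  Initial      3.81     2.647
  Change    -0.8898    0.4449
  Equil        2.92     3.091
  solve Keq expr → x = 0.4449; check Q = 0.3626

Direction: forward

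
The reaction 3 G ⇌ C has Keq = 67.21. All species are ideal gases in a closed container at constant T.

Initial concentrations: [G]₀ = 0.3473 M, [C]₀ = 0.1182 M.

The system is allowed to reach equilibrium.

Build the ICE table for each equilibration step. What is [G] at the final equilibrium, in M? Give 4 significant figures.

Q₀ = 2.822 vs Keq = 67.21 ⇒ Q<K, forward
Step 1:
                    G           C
  Initial      0.3473      0.1182
  Change      -0.2066     0.06888
  Equil        0.1407      0.1871
  solve Keq expr → x = 0.06888; check Q = 67.21

[G]_eq = 0.1407 M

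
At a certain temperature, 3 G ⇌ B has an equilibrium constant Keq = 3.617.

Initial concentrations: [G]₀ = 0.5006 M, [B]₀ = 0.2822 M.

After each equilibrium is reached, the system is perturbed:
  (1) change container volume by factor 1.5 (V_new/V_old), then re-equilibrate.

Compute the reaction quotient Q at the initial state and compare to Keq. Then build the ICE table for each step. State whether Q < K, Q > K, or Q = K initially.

Q₀ = 2.249 vs Keq = 3.617 ⇒ Q<K, forward
Step 1:
                   G          B
  init        0.5006     0.2822
  Δ         -0.06296    0.02099
  eq          0.4376     0.3032
  solve Keq expr → x = 0.02099; check Q = 3.617
Then change container volume by factor 1.5 (V_new/V_old).
Step 2:
                   G          B
  init        0.2918     0.2021
  Δ          0.07426   -0.02475
  eq           0.366     0.1774
  solve Keq expr → x = -0.02475; check Q = 3.617

Q₀ = 2.249; Q < K (proceeds forward)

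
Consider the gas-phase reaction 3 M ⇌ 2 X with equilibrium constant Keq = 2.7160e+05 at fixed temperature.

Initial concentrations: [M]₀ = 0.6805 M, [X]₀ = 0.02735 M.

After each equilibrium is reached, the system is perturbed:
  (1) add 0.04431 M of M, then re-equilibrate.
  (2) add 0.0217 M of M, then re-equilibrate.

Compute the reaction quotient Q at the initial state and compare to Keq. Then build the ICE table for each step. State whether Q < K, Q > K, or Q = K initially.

Q₀ = 0.002374; Q < K (proceeds forward)

Q₀ = 0.002374 vs Keq = 2.7160e+05 ⇒ Q<K, forward
Step 1:
                   M          X
  I           0.6805    0.02735
  C          -0.6711     0.4474
  E         0.009397     0.4748
  solve Keq expr → x = 0.2237; check Q = 2.7160e+05
Then add 0.04431 M of M.
Step 2:
                   M          X
  I          0.05371     0.4748
  C         -0.04393    0.02928
  E          0.00978      0.504
  solve Keq expr → x = 0.01464; check Q = 2.7160e+05
Then add 0.0217 M of M.
Step 3:
                   M          X
  I          0.03148      0.504
  C         -0.02152    0.01434
  E         0.009965     0.5184
  solve Keq expr → x = 0.007172; check Q = 2.7160e+05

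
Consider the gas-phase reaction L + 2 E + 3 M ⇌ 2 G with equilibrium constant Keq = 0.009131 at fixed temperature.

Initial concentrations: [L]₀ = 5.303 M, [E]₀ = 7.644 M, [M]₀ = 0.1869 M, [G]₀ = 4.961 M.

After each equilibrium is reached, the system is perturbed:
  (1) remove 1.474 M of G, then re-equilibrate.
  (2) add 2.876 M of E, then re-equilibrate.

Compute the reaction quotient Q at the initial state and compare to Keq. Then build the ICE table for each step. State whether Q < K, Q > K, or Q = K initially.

Q₀ = 12.17; Q > K (proceeds reverse)

Q₀ = 12.17 vs Keq = 0.009131 ⇒ Q>K, reverse
Step 1:
                   L          E          M          G
  I            5.303      7.644     0.1869      4.961
  C            0.473     0.9461      1.419    -0.9461
  E            5.776       8.59      1.606      4.015
  solve Keq expr → x = -0.473; check Q = 0.009131
Then remove 1.474 M of G.
Step 2:
                   L          E          M          G
  I            5.776       8.59      1.606      2.541
  C          -0.1087    -0.2173     -0.326     0.2173
  E            5.667      8.373       1.28      2.758
  solve Keq expr → x = 0.1087; check Q = 0.009131
Then add 2.876 M of E.
Step 3:
                   L          E          M          G
  I            5.667      11.25       1.28      2.758
  C         -0.06184    -0.1237    -0.1855     0.1237
  E            5.606      11.13      1.094      2.882
  solve Keq expr → x = 0.06184; check Q = 0.009131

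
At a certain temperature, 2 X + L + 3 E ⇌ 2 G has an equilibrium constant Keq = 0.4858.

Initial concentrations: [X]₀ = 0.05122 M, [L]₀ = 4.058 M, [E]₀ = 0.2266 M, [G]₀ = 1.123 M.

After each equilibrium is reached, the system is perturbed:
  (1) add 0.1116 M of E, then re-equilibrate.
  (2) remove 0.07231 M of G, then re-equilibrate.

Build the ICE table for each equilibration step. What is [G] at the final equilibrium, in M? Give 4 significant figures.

[G]_eq = 0.6347 M

Q₀ = 1.0181e+04 vs Keq = 0.4858 ⇒ Q>K, reverse
Step 1:
                    X           L           E           G
  init        0.05122       4.058      0.2266       1.123
  Δ             0.464       0.232       0.696      -0.464
  eq           0.5152        4.29      0.9226       0.659
  solve Keq expr → x = -0.232; check Q = 0.4858
Then add 0.1116 M of E.
Step 2:
                    X           L           E           G
  init         0.5152        4.29       1.034       0.659
  Δ          -0.02971    -0.01485    -0.04456     0.02971
  eq           0.4855       4.275      0.9896      0.6887
  solve Keq expr → x = 0.01485; check Q = 0.4858
Then remove 0.07231 M of G.
Step 3:
                    X           L           E           G
  init         0.4855       4.275      0.9896      0.6164
  Δ           -0.0183   -0.009148    -0.02744      0.0183
  eq           0.4672       4.266      0.9621      0.6347
  solve Keq expr → x = 0.009148; check Q = 0.4858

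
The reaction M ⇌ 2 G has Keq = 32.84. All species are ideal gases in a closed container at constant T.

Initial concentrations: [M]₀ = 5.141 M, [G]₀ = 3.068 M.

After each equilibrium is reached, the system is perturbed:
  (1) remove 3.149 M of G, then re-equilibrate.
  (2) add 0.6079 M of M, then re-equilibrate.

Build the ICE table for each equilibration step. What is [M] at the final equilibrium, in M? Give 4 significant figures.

[M]_eq = 1.831 M

Q₀ = 1.831 vs Keq = 32.84 ⇒ Q<K, forward
Step 1:
                  M         G
  Initial     5.141     3.068
  Change     -2.826     5.652
  Equil       2.315      8.72
  solve Keq expr → x = 2.826; check Q = 32.84
Then remove 3.149 M of G.
Step 2:
                  M         G
  Initial     2.315     5.571
  Change     -0.773     1.546
  Equil       1.542     7.117
  solve Keq expr → x = 0.773; check Q = 32.84
Then add 0.6079 M of M.
Step 3:
                  M         G
  Initial      2.15     7.117
  Change     -0.319     0.638
  Equil       1.831     7.755
  solve Keq expr → x = 0.319; check Q = 32.84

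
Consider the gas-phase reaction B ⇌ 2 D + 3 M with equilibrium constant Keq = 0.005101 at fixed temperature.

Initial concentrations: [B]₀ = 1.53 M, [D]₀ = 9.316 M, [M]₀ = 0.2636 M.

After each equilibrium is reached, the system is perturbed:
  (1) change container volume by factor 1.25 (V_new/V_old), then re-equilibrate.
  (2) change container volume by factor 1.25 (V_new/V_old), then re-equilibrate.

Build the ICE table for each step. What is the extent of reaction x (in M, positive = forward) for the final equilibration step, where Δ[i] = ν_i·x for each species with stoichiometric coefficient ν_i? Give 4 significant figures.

Q₀ = 1.039 vs Keq = 0.005101 ⇒ Q>K, reverse
Step 1:
                  B         D         M
  I            1.53     9.316    0.2636
  C         0.07254   -0.1451   -0.2176
  E           1.603     9.171   0.04598
  solve Keq expr → x = -0.07254; check Q = 0.005101
Then change container volume by factor 1.25 (V_new/V_old).
Step 2:
                  B         D         M
  I           1.282     7.337   0.03678
  C       -0.004218  0.008436   0.01265
  E           1.278     7.345   0.04944
  solve Keq expr → x = 0.004218; check Q = 0.005101
Then change container volume by factor 1.25 (V_new/V_old).
Step 3:
                  B         D         M
  I           1.022     5.876   0.03955
  C       -0.004524  0.009047   0.01357
  E           1.018     5.885   0.05312
  solve Keq expr → x = 0.004524; check Q = 0.005101

x = 0.004524 M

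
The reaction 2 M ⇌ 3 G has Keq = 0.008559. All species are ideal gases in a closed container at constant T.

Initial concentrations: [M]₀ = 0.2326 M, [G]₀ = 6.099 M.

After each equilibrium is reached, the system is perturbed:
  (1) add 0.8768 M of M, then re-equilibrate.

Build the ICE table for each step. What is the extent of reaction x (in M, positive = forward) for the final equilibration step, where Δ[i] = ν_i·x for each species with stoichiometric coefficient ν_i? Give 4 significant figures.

Q₀ = 4193 vs Keq = 0.008559 ⇒ Q>K, reverse
Step 1:
                  M         G
  init       0.2326     6.099
  Δ           3.725    -5.587
  eq          3.957    0.5118
  solve Keq expr → x = -1.862; check Q = 0.008559
Then add 0.8768 M of M.
Step 2:
                  M         G
  init        4.834    0.5118
  Δ        -0.04621   0.06931
  eq          4.788    0.5811
  solve Keq expr → x = 0.0231; check Q = 0.008559

x = 0.0231 M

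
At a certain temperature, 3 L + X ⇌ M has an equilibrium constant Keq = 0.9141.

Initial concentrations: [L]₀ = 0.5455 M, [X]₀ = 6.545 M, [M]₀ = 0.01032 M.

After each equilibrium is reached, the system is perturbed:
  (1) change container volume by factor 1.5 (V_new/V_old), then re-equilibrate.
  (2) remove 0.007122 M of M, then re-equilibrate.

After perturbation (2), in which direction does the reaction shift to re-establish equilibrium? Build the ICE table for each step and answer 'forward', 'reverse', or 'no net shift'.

Direction: forward

Q₀ = 0.009714 vs Keq = 0.9141 ⇒ Q<K, forward
Step 1:
                    L           X           M
  init         0.5455       6.545     0.01032
  Δ           -0.2843    -0.09476     0.09476
  eq           0.2612        6.45      0.1051
  solve Keq expr → x = 0.09476; check Q = 0.9141
Then change container volume by factor 1.5 (V_new/V_old).
Step 2:
                    L           X           M
  init         0.1741         4.3     0.07006
  Δ           0.05936     0.01979    -0.01979
  eq           0.2335        4.32     0.05027
  solve Keq expr → x = -0.01979; check Q = 0.9141
Then remove 0.007122 M of M.
Step 3:
                    L           X           M
  init         0.2335        4.32     0.04315
  Δ           -0.0074   -0.002467    0.002467
  eq           0.2261       4.317     0.04561
  solve Keq expr → x = 0.002467; check Q = 0.9141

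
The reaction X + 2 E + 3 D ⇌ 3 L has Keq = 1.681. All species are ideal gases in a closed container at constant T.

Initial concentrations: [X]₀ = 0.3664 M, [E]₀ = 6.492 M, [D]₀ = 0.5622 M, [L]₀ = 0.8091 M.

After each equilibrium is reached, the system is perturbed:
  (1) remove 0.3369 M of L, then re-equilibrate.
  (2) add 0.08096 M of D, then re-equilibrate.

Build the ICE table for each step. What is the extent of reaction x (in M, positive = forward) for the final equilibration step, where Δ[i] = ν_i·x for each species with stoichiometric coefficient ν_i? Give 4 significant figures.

x = 0.01763 M

Q₀ = 0.193 vs Keq = 1.681 ⇒ Q<K, forward
Step 1:
                  X         E         D         L
  init       0.3664     6.492    0.5622    0.8091
  Δ        -0.06508   -0.1302   -0.1952    0.1952
  eq         0.3013     6.362     0.367     1.004
  solve Keq expr → x = 0.06508; check Q = 1.681
Then remove 0.3369 M of L.
Step 2:
                  X         E         D         L
  init       0.3013     6.362     0.367    0.6674
  Δ        -0.02748  -0.05497  -0.08245   0.08245
  eq         0.2738     6.307    0.2845    0.7499
  solve Keq expr → x = 0.02748; check Q = 1.681
Then add 0.08096 M of D.
Step 3:
                  X         E         D         L
  init       0.2738     6.307    0.3655    0.7499
  Δ        -0.01763  -0.03526  -0.05289   0.05289
  eq         0.2562     6.272    0.3126    0.8028
  solve Keq expr → x = 0.01763; check Q = 1.681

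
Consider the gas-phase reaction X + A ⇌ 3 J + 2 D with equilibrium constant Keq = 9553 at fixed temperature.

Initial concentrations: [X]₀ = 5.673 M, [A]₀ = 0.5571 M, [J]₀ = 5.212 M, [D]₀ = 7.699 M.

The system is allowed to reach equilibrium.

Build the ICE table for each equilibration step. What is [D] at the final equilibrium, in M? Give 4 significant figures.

Q₀ = 2655 vs Keq = 9553 ⇒ Q<K, forward
Step 1:
                  X         A         J         D
  Initial     5.673    0.5571     5.212     7.699
  Change    -0.2699   -0.2699    0.8098    0.5399
  Equil       5.403    0.2872     6.022     8.239
  solve Keq expr → x = 0.2699; check Q = 9553

[D]_eq = 8.239 M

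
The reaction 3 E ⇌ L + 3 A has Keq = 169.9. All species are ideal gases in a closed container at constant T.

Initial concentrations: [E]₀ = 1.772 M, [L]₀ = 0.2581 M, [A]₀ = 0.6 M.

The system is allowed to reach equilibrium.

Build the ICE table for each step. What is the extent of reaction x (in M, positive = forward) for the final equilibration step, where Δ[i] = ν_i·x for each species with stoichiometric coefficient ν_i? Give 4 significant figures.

Q₀ = 0.01002 vs Keq = 169.9 ⇒ Q<K, forward
Step 1:
                  E         L         A
  Initial     1.772    0.2581       0.6
  Change     -1.439    0.4798     1.439
  Equil      0.3327    0.7379     2.039
  solve Keq expr → x = 0.4798; check Q = 169.9

x = 0.4798 M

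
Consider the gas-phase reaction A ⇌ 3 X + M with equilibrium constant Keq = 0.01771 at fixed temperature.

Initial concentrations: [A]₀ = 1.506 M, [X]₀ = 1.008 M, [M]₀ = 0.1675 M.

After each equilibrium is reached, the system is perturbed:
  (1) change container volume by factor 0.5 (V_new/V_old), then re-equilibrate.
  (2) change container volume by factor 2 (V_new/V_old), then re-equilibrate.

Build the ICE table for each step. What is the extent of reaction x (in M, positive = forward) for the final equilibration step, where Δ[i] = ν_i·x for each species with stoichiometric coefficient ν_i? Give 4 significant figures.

x = 0.0536 M

Q₀ = 0.1139 vs Keq = 0.01771 ⇒ Q>K, reverse
Step 1:
                   A          X          M
  Initial      1.506      1.008     0.1675
  Change     0.09372    -0.2812   -0.09372
  Equil          1.6     0.7268    0.07378
  solve Keq expr → x = -0.09372; check Q = 0.01771
Then change container volume by factor 0.5 (V_new/V_old).
Step 2:
                   A          X          M
  Initial      3.199      1.454     0.1476
  Change      0.1072    -0.3216    -0.1072
  Equil        3.307      1.132    0.04036
  solve Keq expr → x = -0.1072; check Q = 0.01771
Then change container volume by factor 2 (V_new/V_old).
Step 3:
                   A          X          M
  Initial      1.653      0.566    0.02018
  Change     -0.0536     0.1608     0.0536
  Equil          1.6     0.7268    0.07378
  solve Keq expr → x = 0.0536; check Q = 0.01771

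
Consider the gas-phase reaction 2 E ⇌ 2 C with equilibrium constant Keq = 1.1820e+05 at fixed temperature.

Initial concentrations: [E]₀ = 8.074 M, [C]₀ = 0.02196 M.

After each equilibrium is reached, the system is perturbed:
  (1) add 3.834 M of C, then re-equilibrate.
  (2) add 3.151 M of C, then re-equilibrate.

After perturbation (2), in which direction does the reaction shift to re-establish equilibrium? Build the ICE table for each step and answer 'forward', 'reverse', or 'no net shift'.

Direction: reverse

Q₀ = 7.3975e-06 vs Keq = 1.1820e+05 ⇒ Q<K, forward
Step 1:
                  E         C
  I           8.074   0.02196
  C          -8.051     8.051
  E         0.02348     8.072
  solve Keq expr → x = 4.025; check Q = 1.1820e+05
Then add 3.834 M of C.
Step 2:
                  E         C
  I         0.02348     11.91
  C         0.01112  -0.01112
  E          0.0346      11.9
  solve Keq expr → x = -0.00556; check Q = 1.1820e+05
Then add 3.151 M of C.
Step 3:
                  E         C
  I          0.0346     15.05
  C        0.009139 -0.009139
  E         0.04374     15.04
  solve Keq expr → x = -0.004569; check Q = 1.1820e+05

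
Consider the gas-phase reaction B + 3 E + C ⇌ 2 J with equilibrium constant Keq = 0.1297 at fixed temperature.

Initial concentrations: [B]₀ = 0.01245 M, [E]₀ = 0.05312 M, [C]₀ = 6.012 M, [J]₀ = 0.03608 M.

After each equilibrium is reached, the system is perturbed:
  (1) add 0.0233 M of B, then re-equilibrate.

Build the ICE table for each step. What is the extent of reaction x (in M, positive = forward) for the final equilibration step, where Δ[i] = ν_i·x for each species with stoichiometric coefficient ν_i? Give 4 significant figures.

x = 7.0619e-04 M

Q₀ = 116 vs Keq = 0.1297 ⇒ Q>K, reverse
Step 1:
                   B          E          C          J
  init       0.01245    0.05312      6.012    0.03608
  Δ          0.01569    0.04707    0.01569   -0.03138
  eq         0.02814     0.1002      6.028   0.004703
  solve Keq expr → x = -0.01569; check Q = 0.1297
Then add 0.0233 M of B.
Step 2:
                   B          E          C          J
  init       0.05144     0.1002      6.028   0.004703
  Δ       -7.0619e-04  -0.002119 -7.0619e-04   0.001412
  eq         0.05073    0.09807      6.027   0.006116
  solve Keq expr → x = 7.0619e-04; check Q = 0.1297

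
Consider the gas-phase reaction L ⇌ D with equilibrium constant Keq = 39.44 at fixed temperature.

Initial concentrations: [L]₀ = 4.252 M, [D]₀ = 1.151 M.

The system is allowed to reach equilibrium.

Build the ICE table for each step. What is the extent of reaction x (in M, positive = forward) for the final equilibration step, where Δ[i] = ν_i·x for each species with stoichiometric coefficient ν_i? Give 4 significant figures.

Q₀ = 0.2707 vs Keq = 39.44 ⇒ Q<K, forward
Step 1:
                   L          D
  I            4.252      1.151
  C           -4.118      4.118
  E           0.1336      5.269
  solve Keq expr → x = 4.118; check Q = 39.44

x = 4.118 M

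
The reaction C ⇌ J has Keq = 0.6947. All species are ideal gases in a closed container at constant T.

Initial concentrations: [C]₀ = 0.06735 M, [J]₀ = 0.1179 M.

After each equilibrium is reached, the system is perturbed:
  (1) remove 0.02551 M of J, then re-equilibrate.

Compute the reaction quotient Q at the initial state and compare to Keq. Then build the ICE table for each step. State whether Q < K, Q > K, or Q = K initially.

Q₀ = 1.751 vs Keq = 0.6947 ⇒ Q>K, reverse
Step 1:
                  C         J
  I         0.06735    0.1179
  C         0.04196  -0.04196
  E          0.1093   0.07594
  solve Keq expr → x = -0.04196; check Q = 0.6947
Then remove 0.02551 M of J.
Step 2:
                  C         J
  I          0.1093   0.05043
  C        -0.01505   0.01505
  E         0.09426   0.06548
  solve Keq expr → x = 0.01505; check Q = 0.6947

Q₀ = 1.751; Q > K (proceeds reverse)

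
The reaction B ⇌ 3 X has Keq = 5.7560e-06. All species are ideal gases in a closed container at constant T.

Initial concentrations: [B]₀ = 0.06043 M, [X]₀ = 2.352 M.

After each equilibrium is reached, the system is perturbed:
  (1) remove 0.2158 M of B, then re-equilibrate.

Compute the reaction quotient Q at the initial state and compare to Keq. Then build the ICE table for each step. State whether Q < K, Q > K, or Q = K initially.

Q₀ = 215.3; Q > K (proceeds reverse)

Q₀ = 215.3 vs Keq = 5.7560e-06 ⇒ Q>K, reverse
Step 1:
                  B         X
  init      0.06043     2.352
  Δ          0.7784    -2.335
  eq         0.8388    0.0169
  solve Keq expr → x = -0.7784; check Q = 5.7560e-06
Then remove 0.2158 M of B.
Step 2:
                  B         X
  init        0.623    0.0169
  Δ       5.3031e-04 -0.001591
  eq         0.6235   0.01531
  solve Keq expr → x = -5.3031e-04; check Q = 5.7560e-06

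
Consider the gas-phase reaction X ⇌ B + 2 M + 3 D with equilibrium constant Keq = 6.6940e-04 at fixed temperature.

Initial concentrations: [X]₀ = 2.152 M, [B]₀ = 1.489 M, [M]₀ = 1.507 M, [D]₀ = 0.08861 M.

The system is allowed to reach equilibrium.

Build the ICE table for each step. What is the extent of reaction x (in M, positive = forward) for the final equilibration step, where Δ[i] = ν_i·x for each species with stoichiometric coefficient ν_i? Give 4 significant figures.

x = -0.004318 M

Q₀ = 0.001093 vs Keq = 6.6940e-04 ⇒ Q>K, reverse
Step 1:
                   X          B          M          D
  I            2.152      1.489      1.507    0.08861
  C         0.004318  -0.004318  -0.008636   -0.01295
  E            2.156      1.485      1.498    0.07566
  solve Keq expr → x = -0.004318; check Q = 6.6940e-04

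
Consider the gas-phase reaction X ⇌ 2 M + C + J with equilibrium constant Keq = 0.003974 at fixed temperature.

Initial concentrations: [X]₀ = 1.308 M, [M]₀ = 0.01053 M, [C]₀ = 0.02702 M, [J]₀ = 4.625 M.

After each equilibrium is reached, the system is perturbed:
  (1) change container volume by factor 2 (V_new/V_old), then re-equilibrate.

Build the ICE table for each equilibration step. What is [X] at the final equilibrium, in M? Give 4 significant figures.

Q₀ = 1.0594e-05 vs Keq = 0.003974 ⇒ Q<K, forward
Step 1:
                   X          M          C          J
  Initial      1.308    0.01053    0.02702      4.625
  Change     -0.0526     0.1052     0.0526     0.0526
  Equil        1.255     0.1157    0.07962      4.678
  solve Keq expr → x = 0.0526; check Q = 0.003974
Then change container volume by factor 2 (V_new/V_old).
Step 2:
                   X          M          C          J
  Initial     0.6277    0.05787    0.03981      2.339
  Change    -0.03066    0.06133    0.03066    0.03066
  Equil        0.597     0.1192    0.07048      2.369
  solve Keq expr → x = 0.03066; check Q = 0.003974

[X]_eq = 0.597 M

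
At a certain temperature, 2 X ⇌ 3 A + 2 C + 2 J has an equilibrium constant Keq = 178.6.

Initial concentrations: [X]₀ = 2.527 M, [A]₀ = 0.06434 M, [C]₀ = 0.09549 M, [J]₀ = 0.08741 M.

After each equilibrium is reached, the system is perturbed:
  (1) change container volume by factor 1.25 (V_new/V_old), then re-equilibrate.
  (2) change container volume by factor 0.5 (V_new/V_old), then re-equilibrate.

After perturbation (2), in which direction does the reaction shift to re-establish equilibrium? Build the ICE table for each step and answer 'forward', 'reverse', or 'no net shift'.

Q₀ = 2.9058e-09 vs Keq = 178.6 ⇒ Q<K, forward
Step 1:
                  X         A         C         J
  init        2.527   0.06434   0.09549   0.08741
  Δ          -1.636     2.453     1.636     1.636
  eq         0.8915     2.518     1.731     1.723
  solve Keq expr → x = 0.8178; check Q = 178.6
Then change container volume by factor 1.25 (V_new/V_old).
Step 2:
                  X         A         C         J
  init       0.7132     2.014     1.385     1.378
  Δ         -0.1394    0.2091    0.1394    0.1394
  eq         0.5738     2.223     1.524     1.518
  solve Keq expr → x = 0.06969; check Q = 178.6
Then change container volume by factor 0.5 (V_new/V_old).
Step 3:
                  X         A         C         J
  init        1.148     4.446     3.048     3.035
  Δ          0.8577    -1.286   -0.8577   -0.8577
  eq          2.005      3.16     2.191     2.178
  solve Keq expr → x = -0.4288; check Q = 178.6

Direction: reverse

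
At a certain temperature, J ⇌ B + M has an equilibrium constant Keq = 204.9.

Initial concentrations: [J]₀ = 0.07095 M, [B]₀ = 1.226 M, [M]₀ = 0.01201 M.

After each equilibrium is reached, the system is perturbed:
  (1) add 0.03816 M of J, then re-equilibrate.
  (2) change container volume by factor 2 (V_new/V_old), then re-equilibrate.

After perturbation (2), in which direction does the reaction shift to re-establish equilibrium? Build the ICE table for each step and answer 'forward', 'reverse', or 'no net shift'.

Q₀ = 0.2075 vs Keq = 204.9 ⇒ Q<K, forward
Step 1:
                    J           B           M
  I           0.07095       1.226     0.01201
  C          -0.07043     0.07043     0.07043
  E        5.2160e-04       1.296     0.08244
  solve Keq expr → x = 0.07043; check Q = 204.9
Then add 0.03816 M of J.
Step 2:
                    J           B           M
  I           0.03868       1.296     0.08244
  C           -0.0379      0.0379      0.0379
  E        7.8364e-04       1.334      0.1203
  solve Keq expr → x = 0.0379; check Q = 204.9
Then change container volume by factor 2 (V_new/V_old).
Step 3:
                    J           B           M
  I        3.9182e-04      0.6672     0.06017
  C       -1.9522e-04  1.9522e-04  1.9522e-04
  E        1.9660e-04      0.6674     0.06036
  solve Keq expr → x = 1.9522e-04; check Q = 204.9

Direction: forward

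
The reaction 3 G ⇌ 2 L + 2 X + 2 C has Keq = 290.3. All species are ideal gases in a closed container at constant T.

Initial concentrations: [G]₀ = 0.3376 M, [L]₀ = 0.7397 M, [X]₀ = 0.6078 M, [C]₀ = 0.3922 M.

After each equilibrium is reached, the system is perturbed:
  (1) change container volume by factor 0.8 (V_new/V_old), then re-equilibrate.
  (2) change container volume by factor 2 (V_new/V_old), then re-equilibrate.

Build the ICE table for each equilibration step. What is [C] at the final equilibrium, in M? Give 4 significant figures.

[C]_eq = 0.3634 M

Q₀ = 0.8081 vs Keq = 290.3 ⇒ Q<K, forward
Step 1:
                  G         L         X         C
  Initial    0.3376    0.7397    0.6078    0.3922
  Change    -0.2558    0.1705    0.1705    0.1705
  Equil     0.08181    0.9102    0.7783    0.5627
  solve Keq expr → x = 0.08526; check Q = 290.3
Then change container volume by factor 0.8 (V_new/V_old).
Step 2:
                  G         L         X         C
  Initial    0.1023     1.138    0.9729    0.7034
  Change    0.02153  -0.01435  -0.01435  -0.01435
  Equil      0.1238     1.123    0.9586    0.6891
  solve Keq expr → x = -0.007175; check Q = 290.3
Then change container volume by factor 2 (V_new/V_old).
Step 3:
                  G         L         X         C
  Initial   0.06189    0.5617    0.4793    0.3445
  Change   -0.02826   0.01884   0.01884   0.01884
  Equil     0.03363    0.5806    0.4981    0.3634
  solve Keq expr → x = 0.00942; check Q = 290.3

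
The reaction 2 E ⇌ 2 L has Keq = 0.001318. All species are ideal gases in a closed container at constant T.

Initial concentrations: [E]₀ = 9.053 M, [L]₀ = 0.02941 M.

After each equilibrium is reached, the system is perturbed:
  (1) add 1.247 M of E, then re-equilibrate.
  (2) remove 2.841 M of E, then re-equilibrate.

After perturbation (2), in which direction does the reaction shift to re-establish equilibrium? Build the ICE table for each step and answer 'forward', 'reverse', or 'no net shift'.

Q₀ = 1.0554e-05 vs Keq = 0.001318 ⇒ Q<K, forward
Step 1:
                    E           L
  init          9.053     0.02941
  Δ           -0.2888      0.2888
  eq            8.764      0.3182
  solve Keq expr → x = 0.1444; check Q = 0.001318
Then add 1.247 M of E.
Step 2:
                    E           L
  init          10.01      0.3182
  Δ          -0.04369     0.04369
  eq            9.968      0.3619
  solve Keq expr → x = 0.02184; check Q = 0.001318
Then remove 2.841 M of E.
Step 3:
                    E           L
  init          7.127      0.3619
  Δ           0.09953    -0.09953
  eq            7.226      0.2623
  solve Keq expr → x = -0.04976; check Q = 0.001318

Direction: reverse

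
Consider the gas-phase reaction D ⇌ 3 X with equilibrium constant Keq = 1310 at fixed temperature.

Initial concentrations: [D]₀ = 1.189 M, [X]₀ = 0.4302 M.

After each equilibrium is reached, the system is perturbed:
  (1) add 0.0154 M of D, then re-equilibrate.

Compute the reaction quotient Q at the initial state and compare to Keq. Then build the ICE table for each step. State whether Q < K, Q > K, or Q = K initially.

Q₀ = 0.06696; Q < K (proceeds forward)

Q₀ = 0.06696 vs Keq = 1310 ⇒ Q<K, forward
Step 1:
                    D           X
  Initial       1.189      0.4302
  Change       -1.145       3.435
  Equil       0.04407       3.865
  solve Keq expr → x = 1.145; check Q = 1310
Then add 0.0154 M of D.
Step 2:
                    D           X
  Initial     0.05947       3.865
  Change     -0.01395     0.04186
  Equil       0.04552       3.907
  solve Keq expr → x = 0.01395; check Q = 1310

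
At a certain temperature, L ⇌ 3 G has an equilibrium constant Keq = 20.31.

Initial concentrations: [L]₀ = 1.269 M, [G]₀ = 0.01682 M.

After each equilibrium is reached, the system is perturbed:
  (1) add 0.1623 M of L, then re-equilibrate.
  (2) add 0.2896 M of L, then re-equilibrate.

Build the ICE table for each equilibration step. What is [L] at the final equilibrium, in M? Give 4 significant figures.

Q₀ = 3.7499e-06 vs Keq = 20.31 ⇒ Q<K, forward
Step 1:
                  L         G
  init        1.269   0.01682
  Δ         -0.7331     2.199
  eq         0.5359     2.216
  solve Keq expr → x = 0.7331; check Q = 20.31
Then add 0.1623 M of L.
Step 2:
                  L         G
  init       0.6982     2.216
  Δ        -0.04884    0.1465
  eq         0.6494     2.363
  solve Keq expr → x = 0.04884; check Q = 20.31
Then add 0.2896 M of L.
Step 3:
                  L         G
  init        0.939     2.363
  Δ        -0.07773    0.2332
  eq         0.8612     2.596
  solve Keq expr → x = 0.07773; check Q = 20.31

[L]_eq = 0.8612 M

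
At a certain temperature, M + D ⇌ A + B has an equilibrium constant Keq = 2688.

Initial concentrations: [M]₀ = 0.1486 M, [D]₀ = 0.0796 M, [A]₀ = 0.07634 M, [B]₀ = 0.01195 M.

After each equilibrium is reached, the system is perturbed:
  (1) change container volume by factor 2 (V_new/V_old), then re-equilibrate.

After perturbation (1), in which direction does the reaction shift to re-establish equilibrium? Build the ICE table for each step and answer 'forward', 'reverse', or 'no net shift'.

Direction: no net shift

Q₀ = 0.07712 vs Keq = 2688 ⇒ Q<K, forward
Step 1:
                  M         D         A         B
  init       0.1486    0.0796   0.07634   0.01195
  Δ        -0.07952  -0.07952   0.07952   0.07952
  eq        0.06908 7.6785e-05    0.1559   0.09147
  solve Keq expr → x = 0.07952; check Q = 2688
Then change container volume by factor 2 (V_new/V_old).
Step 2:
                  M         D         A         B
  init      0.03454 3.8392e-05   0.07793   0.04574
  Δ               0         0         0         0
  eq        0.03454 3.8392e-05   0.07793   0.04574
  solve Keq expr → x = 0; check Q = 2688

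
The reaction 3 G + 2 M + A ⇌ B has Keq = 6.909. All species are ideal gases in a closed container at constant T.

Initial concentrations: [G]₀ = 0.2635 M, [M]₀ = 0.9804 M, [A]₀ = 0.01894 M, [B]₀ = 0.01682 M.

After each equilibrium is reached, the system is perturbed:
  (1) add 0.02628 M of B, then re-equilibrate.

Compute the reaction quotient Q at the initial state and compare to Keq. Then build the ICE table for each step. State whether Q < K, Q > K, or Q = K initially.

Q₀ = 50.5; Q > K (proceeds reverse)

Q₀ = 50.5 vs Keq = 6.909 ⇒ Q>K, reverse
Step 1:
                    G           M           A           B
  I            0.2635      0.9804     0.01894     0.01682
  C           0.03388     0.02259     0.01129    -0.01129
  E            0.2974       1.003     0.03023    0.005526
  solve Keq expr → x = -0.01129; check Q = 6.909
Then add 0.02628 M of B.
Step 2:
                    G           M           A           B
  I            0.2974       1.003     0.03023     0.03181
  C           0.05095     0.03396     0.01698    -0.01698
  E            0.3483       1.037     0.04722     0.01482
  solve Keq expr → x = -0.01698; check Q = 6.909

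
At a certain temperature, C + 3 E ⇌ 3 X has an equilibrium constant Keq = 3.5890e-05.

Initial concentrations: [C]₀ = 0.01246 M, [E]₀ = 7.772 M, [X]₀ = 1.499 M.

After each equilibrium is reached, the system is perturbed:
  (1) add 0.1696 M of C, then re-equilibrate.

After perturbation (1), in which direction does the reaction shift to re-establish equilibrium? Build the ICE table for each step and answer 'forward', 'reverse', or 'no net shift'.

Q₀ = 0.5758 vs Keq = 3.5890e-05 ⇒ Q>K, reverse
Step 1:
                  C         E         X
  I         0.01246     7.772     1.499
  C          0.4242     1.273    -1.273
  E          0.4367     9.045    0.2263
  solve Keq expr → x = -0.4242; check Q = 3.5890e-05
Then add 0.1696 M of C.
Step 2:
                  C         E         X
  I          0.6063     9.045    0.2263
  C       -0.008118  -0.02435   0.02435
  E          0.5982      9.02    0.2507
  solve Keq expr → x = 0.008118; check Q = 3.5890e-05

Direction: forward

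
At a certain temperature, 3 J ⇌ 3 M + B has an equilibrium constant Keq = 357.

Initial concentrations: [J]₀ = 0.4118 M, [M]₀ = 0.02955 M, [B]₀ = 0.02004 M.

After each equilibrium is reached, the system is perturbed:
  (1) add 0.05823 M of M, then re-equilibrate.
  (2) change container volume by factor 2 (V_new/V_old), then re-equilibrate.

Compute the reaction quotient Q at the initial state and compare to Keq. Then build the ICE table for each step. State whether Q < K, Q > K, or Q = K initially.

Q₀ = 7.4048e-06; Q < K (proceeds forward)

Q₀ = 7.4048e-06 vs Keq = 357 ⇒ Q<K, forward
Step 1:
                    J           M           B
  init         0.4118     0.02955     0.02004
  Δ           -0.3812      0.3812      0.1271
  eq          0.03057      0.4108      0.1471
  solve Keq expr → x = 0.1271; check Q = 357
Then add 0.05823 M of M.
Step 2:
                    J           M           B
  init        0.03057       0.469      0.1471
  Δ          0.003937   -0.003937   -0.001312
  eq          0.03451      0.4651      0.1458
  solve Keq expr → x = -0.001312; check Q = 357
Then change container volume by factor 2 (V_new/V_old).
Step 3:
                    J           M           B
  init        0.01725      0.2325      0.0729
  Δ         -0.003296    0.003296    0.001099
  eq          0.01396      0.2358       0.074
  solve Keq expr → x = 0.001099; check Q = 357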